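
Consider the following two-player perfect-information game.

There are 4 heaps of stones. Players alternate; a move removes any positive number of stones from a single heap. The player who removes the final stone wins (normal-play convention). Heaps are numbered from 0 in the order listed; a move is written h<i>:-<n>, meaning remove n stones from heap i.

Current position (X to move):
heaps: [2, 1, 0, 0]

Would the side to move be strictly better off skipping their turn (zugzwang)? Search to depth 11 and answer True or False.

zugzwang((2,1,0,0), X) = False

[(2,1,0,0)] X move#1: h0:-1:+1/(1,1,0,0)*, h0:-2:-1/(0,1,0,0), h1:-1:-1/(2,0,0,0)
[(1,1,0,0)] O move#2: h0:-1:-1/(0,1,0,0)*, h1:-1:-1/(1,0,0,0)
[(0,1,0,0)] X move#3: h1:-1:+1/(0,0,0,0)*
[(0,0,0,0)] end (terminal -1, O#4); searched (2,1,0,0) to 11
if X skipped the turn, O would face:
~ [(2,1,0,0)] O move#1: h0:-1:+1/(1,1,0,0)*, h0:-2:-1/(0,1,0,0), h1:-1:-1/(2,0,0,0)
~ [(1,1,0,0)] X move#2: h0:-1:-1/(0,1,0,0)*, h1:-1:-1/(1,0,0,0)
~ [(0,1,0,0)] O move#3: h1:-1:+1/(0,0,0,0)*
~ [(0,0,0,0)] end (terminal -1, X#4); searched (2,1,0,0) to 11
compare (X): move=+1 vs pass=-1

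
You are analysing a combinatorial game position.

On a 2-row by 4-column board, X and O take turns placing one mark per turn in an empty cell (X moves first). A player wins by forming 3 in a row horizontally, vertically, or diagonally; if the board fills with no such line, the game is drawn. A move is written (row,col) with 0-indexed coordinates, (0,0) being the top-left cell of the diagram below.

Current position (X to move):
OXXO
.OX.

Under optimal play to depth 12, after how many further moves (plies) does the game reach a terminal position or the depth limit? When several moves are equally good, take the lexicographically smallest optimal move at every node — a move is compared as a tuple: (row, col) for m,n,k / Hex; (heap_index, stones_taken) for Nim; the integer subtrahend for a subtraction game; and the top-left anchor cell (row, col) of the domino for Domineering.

PV length from [OXXO/.OX.]: 2 plies

ply 1, X at OXXO/.OX. | (1,0)=+0→OXXO/XOX.*; (1,3)=+0→OXXO/.OXX
ply 2, O at OXXO/XOX. | (1,3)=+0→OXXO/XOXO*
ply 3: OXXO/XOXO is terminal +0 (X); from OXXO/.OX. depth 12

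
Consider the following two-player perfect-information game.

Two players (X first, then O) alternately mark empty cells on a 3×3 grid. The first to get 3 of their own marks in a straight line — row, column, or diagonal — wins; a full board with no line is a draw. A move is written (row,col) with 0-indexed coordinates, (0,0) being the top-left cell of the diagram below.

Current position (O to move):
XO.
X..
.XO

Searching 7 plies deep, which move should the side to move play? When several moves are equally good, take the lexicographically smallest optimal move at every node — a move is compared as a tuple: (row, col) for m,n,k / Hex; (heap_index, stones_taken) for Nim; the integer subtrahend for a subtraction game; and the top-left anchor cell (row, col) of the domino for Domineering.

[XO./X../.XO] O move#1: (0,2):-1/XOO/X../.XO, (1,1):-1/XO./XO./.XO, (1,2):-1/XO./X.O/.XO, (2,0):+0/XO./X../OXO*
[XO./X../OXO] X move#2: (0,2):+0/XOX/X../OXO*, (1,1):+0/XO./XX./OXO, (1,2):+0/XO./X.X/OXO
[XOX/X../OXO] O move#3: (1,1):+0/XOX/XO./OXO*, (1,2):+0/XOX/X.O/OXO
[XOX/XO./OXO] X move#4: (1,2):+0/XOX/XOX/OXO*
[XOX/XOX/OXO] end (terminal +0, O#5); searched XO./X../.XO to 7

O's best at [XO./X../.XO]: (2,0)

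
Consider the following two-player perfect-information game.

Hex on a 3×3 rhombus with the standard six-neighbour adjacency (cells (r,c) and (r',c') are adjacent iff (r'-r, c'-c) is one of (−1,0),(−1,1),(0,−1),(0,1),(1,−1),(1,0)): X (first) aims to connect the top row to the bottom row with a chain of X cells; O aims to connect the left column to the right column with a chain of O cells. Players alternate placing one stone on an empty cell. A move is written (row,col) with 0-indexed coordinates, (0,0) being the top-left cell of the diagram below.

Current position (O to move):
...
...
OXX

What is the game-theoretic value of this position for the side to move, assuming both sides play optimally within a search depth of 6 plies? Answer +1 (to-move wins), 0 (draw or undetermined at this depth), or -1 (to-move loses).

ply 1, O at .../.../OXX | (0,0)=-1→O../.../OXX; (0,1)=-1→.O./.../OXX; (0,2)=+1→..O/.../OXX*; (1,0)=-1→.../O../OXX; (1,1)=+1→.../.O./OXX; (1,2)=-1→.../..O/OXX
ply 2, X at ..O/.../OXX | (0,0)=-1→X.O/.../OXX*; (0,1)=-1→.XO/.../OXX; (1,0)=-1→..O/X../OXX; (1,1)=-1→..O/.X./OXX; (1,2)=-1→..O/..X/OXX
ply 3, O at X.O/.../OXX | (0,1)=+1→XOO/.../OXX*; (1,0)=+1→X.O/O../OXX; (1,1)=+1→X.O/.O./OXX; (1,2)=-1→X.O/..O/OXX
ply 4, X at XOO/.../OXX | (1,0)=-1→XOO/X../OXX*; (1,1)=-1→XOO/.X./OXX; (1,2)=-1→XOO/..X/OXX
ply 5, O at XOO/X../OXX | (1,1)=+1→XOO/XO./OXX*; (1,2)=-1→XOO/X.O/OXX
ply 6: XOO/XO./OXX is terminal -1 (X); from .../.../OXX depth 6

value(.../.../OXX, O) = +1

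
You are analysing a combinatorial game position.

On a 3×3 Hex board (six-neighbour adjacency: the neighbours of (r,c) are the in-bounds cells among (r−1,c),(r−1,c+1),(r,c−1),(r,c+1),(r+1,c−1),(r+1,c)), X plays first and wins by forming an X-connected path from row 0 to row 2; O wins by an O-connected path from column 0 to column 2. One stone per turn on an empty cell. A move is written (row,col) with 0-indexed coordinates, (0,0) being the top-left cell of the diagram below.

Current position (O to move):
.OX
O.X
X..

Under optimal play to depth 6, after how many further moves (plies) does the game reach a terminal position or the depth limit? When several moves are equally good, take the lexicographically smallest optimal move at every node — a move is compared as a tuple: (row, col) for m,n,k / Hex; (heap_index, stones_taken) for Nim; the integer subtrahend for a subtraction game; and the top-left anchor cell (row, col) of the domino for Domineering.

PV length from [.OX/O.X/X..]: 2 plies

p1 O@[.OX/O.X/X..]: (0,0)[OOX/O.X/X..]-1* (1,1)[.OX/OOX/X..]-1 (2,1)[.OX/O.X/XO.]-1 (2,2)[.OX/O.X/X.O]-1
p2 X@[OOX/O.X/X..]: (1,1)[OOX/OXX/X..]+1* (2,1)[OOX/O.X/XX.]+1 (2,2)[OOX/O.X/X.X]+1
p3 O@[OOX/OXX/X..] terminal -1; root [.OX/O.X/X..] d6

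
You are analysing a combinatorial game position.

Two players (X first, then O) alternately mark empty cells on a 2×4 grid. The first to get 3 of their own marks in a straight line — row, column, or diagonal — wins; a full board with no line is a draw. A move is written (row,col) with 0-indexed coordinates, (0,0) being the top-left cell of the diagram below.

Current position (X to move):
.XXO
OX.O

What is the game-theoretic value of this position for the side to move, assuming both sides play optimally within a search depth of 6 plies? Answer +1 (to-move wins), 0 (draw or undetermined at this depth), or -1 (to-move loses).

p1 X@[.XXO/OX.O]: (0,0)[XXXO/OX.O]+1* (1,2)[.XXO/OXXO]+0
p2 O@[XXXO/OX.O] terminal -1; root [.XXO/OX.O] d6

value(.XXO/OX.O, X) = +1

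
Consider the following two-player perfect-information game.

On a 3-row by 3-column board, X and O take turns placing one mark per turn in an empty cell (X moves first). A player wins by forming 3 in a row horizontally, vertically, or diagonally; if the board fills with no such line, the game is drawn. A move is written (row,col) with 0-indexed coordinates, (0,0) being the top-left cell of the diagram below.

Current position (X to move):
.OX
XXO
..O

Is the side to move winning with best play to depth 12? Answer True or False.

[.OX/XXO/..O] X move#1: (0,0):+0/XOX/XXO/..O, (2,0):+1/.OX/XXO/X.O*, (2,1):+0/.OX/XXO/.XO
[.OX/XXO/X.O] end (terminal -1, O#2); searched .OX/XXO/..O to 12

X winning at [.OX/XXO/..O]: True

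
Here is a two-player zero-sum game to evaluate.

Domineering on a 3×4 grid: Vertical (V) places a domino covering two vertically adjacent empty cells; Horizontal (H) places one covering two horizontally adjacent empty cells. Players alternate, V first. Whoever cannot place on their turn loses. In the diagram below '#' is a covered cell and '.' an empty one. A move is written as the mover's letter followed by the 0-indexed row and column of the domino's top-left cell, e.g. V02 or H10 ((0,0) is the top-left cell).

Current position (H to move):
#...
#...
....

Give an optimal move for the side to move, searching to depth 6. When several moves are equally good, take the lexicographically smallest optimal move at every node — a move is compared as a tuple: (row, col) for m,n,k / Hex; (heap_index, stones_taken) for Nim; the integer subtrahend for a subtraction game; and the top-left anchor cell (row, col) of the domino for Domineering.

H's best at [#.../#.../....]: H11

ply 1, H at #.../#.../.... | H01=-1→###./#.../....; H02=-1→#.##/#.../....; H11=+1→#.../###./....*; H12=+1→#.../#.##/....; H20=-1→#.../#.../##..; H21=-1→#.../#.../.##.; H22=-1→#.../#.../..##
ply 2, V at #.../###./.... | V03=-1→#..#/####/....*; V13=-1→#.../####/...#
ply 3, H at #..#/####/.... | H01=+1→####/####/....*; H20=+1→#..#/####/##..; H21=+1→#..#/####/.##.; H22=+1→#..#/####/..##
ply 4: ####/####/.... is terminal -1 (V); from #.../#.../.... depth 6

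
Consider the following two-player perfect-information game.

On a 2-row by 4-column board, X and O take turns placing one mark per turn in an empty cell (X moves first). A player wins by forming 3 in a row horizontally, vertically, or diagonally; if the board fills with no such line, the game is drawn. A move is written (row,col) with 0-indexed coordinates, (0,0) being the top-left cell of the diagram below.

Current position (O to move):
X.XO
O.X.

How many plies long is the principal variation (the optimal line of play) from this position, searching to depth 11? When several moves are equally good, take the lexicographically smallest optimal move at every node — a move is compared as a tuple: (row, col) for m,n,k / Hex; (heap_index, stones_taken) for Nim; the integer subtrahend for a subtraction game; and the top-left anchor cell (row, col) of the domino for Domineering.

ply 1, O at X.XO/O.X. | (0,1)=+0→XOXO/O.X.*; (1,1)=-1→X.XO/OOX.; (1,3)=-1→X.XO/O.XO
ply 2, X at XOXO/O.X. | (1,1)=+0→XOXO/OXX.*; (1,3)=+0→XOXO/O.XX
ply 3, O at XOXO/OXX. | (1,3)=+0→XOXO/OXXO*
ply 4: XOXO/OXXO is terminal +0 (X); from X.XO/O.X. depth 11

PV length from [X.XO/O.X.]: 3 plies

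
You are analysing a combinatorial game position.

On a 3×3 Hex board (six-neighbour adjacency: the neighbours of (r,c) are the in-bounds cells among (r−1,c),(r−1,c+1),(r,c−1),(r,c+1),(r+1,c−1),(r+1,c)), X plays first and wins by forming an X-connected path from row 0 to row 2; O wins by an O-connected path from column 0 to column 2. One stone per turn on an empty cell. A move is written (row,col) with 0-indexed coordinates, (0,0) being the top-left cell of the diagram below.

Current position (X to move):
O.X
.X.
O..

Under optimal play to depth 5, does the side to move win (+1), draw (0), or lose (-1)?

value(O.X/.X./O.., X) = +1

p1 X@[O.X/.X./O..]: (0,1)[OXX/.X./O..]-1 (1,0)[O.X/XX./O..]-1 (1,2)[O.X/.XX/O..]+1* (2,1)[O.X/.X./OX.]+1 (2,2)[O.X/.X./O.X]+1
p2 O@[O.X/.XX/O..]: (0,1)[OOX/.XX/O..]-1* (1,0)[O.X/OXX/O..]-1 (2,1)[O.X/.XX/OO.]-1 (2,2)[O.X/.XX/O.O]-1
p3 X@[OOX/.XX/O..]: (1,0)[OOX/XXX/O..]+1* (2,1)[OOX/.XX/OX.]+1 (2,2)[OOX/.XX/O.X]+1
p4 O@[OOX/XXX/O..]: (2,1)[OOX/XXX/OO.]-1* (2,2)[OOX/XXX/O.O]-1
p5 X@[OOX/XXX/OO.]: (2,2)[OOX/XXX/OOX]+1*
p6 O@[OOX/XXX/OOX] terminal -1; root [O.X/.X./O..] d5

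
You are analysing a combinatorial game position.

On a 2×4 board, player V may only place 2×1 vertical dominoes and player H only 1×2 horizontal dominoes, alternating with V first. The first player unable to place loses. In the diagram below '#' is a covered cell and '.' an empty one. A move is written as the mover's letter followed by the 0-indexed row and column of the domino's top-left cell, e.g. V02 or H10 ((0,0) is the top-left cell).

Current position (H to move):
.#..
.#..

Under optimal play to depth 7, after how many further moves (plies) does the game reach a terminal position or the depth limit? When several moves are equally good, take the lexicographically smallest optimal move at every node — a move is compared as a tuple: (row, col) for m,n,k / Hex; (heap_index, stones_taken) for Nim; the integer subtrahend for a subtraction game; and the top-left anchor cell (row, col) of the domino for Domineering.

[.#../.#..] H move#1: H02:+1/.###/.#..*, H12:+1/.#../.###
[.###/.#..] V move#2: V00:-1/####/##..*
[####/##..] H move#3: H12:+1/####/####*
[####/####] end (terminal -1, V#4); searched .#../.#.. to 7

PV length from [.#../.#..]: 3 plies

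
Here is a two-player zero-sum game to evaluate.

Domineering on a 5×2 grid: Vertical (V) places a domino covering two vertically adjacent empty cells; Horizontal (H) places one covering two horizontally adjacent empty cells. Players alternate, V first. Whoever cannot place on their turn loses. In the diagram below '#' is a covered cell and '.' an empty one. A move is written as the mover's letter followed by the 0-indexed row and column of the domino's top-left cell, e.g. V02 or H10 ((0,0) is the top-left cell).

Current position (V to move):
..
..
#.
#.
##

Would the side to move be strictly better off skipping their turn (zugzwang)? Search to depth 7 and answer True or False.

zugzwang(../../#./#./##, V) = False

[../../#./#./##] V move#1: V00:+1/#./#./#./#./##*, V01:+1/.#/.#/#./#./##, V11:-1/../.#/##/#./##, V21:-1/../../##/##/##
[#./#./#./#./##] end (terminal -1, H#2); searched ../../#./#./## to 7
pass branch (H moves first from the same position):
  | [../../#./#./##] H move#1: H00:-1/##/../#./#./##, H10:+1/../##/#./#./##*
  | [../##/#./#./##] V move#2: V21:-1/../##/##/##/##*
  | [../##/##/##/##] H move#3: H00:+1/##/##/##/##/##*
  | [##/##/##/##/##] end (terminal -1, V#4); searched ../../#./#./## to 7
V moving scores +1; V passing scores -1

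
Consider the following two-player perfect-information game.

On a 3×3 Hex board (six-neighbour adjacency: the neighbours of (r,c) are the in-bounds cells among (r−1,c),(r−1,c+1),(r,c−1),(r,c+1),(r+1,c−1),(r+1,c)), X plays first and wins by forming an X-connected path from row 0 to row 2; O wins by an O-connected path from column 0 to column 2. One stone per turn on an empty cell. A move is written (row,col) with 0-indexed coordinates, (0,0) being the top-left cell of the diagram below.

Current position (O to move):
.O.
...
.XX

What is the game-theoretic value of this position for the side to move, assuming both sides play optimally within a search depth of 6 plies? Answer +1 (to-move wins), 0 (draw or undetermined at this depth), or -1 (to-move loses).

value(.O./.../.XX, O) = +1

[.O./.../.XX] O move#1: (0,0):-1/OO./.../.XX, (0,2):+1/.OO/.../.XX*, (1,0):-1/.O./O../.XX, (1,1):+1/.O./.O./.XX, (1,2):+1/.O./..O/.XX, (2,0):-1/.O./.../OXX
[.OO/.../.XX] X move#2: (0,0):-1/XOO/.../.XX*, (1,0):-1/.OO/X../.XX, (1,1):-1/.OO/.X./.XX, (1,2):-1/.OO/..X/.XX, (2,0):-1/.OO/.../XXX
[XOO/.../.XX] O move#3: (1,0):+1/XOO/O../.XX*, (1,1):+1/XOO/.O./.XX, (1,2):-1/XOO/..O/.XX, (2,0):+1/XOO/.../OXX
[XOO/O../.XX] end (terminal -1, X#4); searched .O./.../.XX to 6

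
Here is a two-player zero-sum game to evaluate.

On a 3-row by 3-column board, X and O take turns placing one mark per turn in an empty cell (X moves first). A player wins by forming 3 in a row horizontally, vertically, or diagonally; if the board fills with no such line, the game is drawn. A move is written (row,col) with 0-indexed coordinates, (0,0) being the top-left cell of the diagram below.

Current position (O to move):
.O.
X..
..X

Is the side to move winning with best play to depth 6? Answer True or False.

O winning at [.O./X../..X]: False

ply 1, O at .O./X../..X | (0,0)=-1→OO./X../..X; (0,2)=-1→.OO/X../..X; (1,1)=+0→.O./XO./..X*; (1,2)=-1→.O./X.O/..X; (2,0)=-1→.O./X../O.X; (2,1)=-1→.O./X../.OX
ply 2, X at .O./XO./..X | (0,0)=-1→XO./XO./..X; (0,2)=-1→.OX/XO./..X; (1,2)=-1→.O./XOX/..X; (2,0)=-1→.O./XO./X.X; (2,1)=+0→.O./XO./.XX*
ply 3, O at .O./XO./.XX | (0,0)=-1→OO./XO./.XX; (0,2)=-1→.OO/XO./.XX; (1,2)=-1→.O./XOO/.XX; (2,0)=+0→.O./XO./OXX*
ply 4, X at .O./XO./OXX | (0,0)=-1→XO./XO./OXX; (0,2)=+0→.OX/XO./OXX*; (1,2)=-1→.O./XOX/OXX
ply 5, O at .OX/XO./OXX | (0,0)=-1→OOX/XO./OXX; (1,2)=+0→.OX/XOO/OXX*
ply 6, X at .OX/XOO/OXX | (0,0)=+0→XOX/XOO/OXX*
ply 7: XOX/XOO/OXX is terminal +0 (O); from .O./X../..X depth 6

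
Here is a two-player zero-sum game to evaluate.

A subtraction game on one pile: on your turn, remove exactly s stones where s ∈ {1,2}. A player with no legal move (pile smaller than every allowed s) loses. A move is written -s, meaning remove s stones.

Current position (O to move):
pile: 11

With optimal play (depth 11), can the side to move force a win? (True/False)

O winning at [11]: True

p1 O@[11]: -1[10]-1 -2[9]+1*
p2 X@[9]: -1[8]-1* -2[7]-1
p3 O@[8]: -1[7]-1 -2[6]+1*
p4 X@[6]: -1[5]-1* -2[4]-1
p5 O@[5]: -1[4]-1 -2[3]+1*
p6 X@[3]: -1[2]-1* -2[1]-1
p7 O@[2]: -1[1]-1 -2[0]+1*
p8 X@[0] terminal -1; root [11] d11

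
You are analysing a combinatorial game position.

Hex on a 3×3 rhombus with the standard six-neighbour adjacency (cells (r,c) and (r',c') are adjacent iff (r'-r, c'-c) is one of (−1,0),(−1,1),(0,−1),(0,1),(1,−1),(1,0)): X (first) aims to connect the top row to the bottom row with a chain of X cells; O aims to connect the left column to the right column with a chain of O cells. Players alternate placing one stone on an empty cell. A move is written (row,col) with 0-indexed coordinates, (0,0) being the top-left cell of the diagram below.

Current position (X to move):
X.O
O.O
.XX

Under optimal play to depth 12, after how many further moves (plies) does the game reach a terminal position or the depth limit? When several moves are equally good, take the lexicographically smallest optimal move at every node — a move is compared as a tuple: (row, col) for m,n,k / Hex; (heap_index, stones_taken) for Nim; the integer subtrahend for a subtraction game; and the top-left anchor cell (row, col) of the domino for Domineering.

PV length from [X.O/O.O/.XX]: 2 plies

ply 1, X at X.O/O.O/.XX | (0,1)=-1→XXO/O.O/.XX*; (1,1)=-1→X.O/OXO/.XX; (2,0)=-1→X.O/O.O/XXX
ply 2, O at XXO/O.O/.XX | (1,1)=+1→XXO/OOO/.XX*; (2,0)=-1→XXO/O.O/OXX
ply 3: XXO/OOO/.XX is terminal -1 (X); from X.O/O.O/.XX depth 12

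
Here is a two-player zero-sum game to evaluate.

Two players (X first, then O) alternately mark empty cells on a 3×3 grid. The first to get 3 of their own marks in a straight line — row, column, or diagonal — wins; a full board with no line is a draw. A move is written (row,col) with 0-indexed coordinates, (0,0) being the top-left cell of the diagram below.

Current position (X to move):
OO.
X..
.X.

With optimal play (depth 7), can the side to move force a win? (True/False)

X winning at [OO./X../.X.]: True

p1 X@[OO./X../.X.]: (0,2)[OOX/X../.X.]+1* (1,1)[OO./XX./.X.]-1 (1,2)[OO./X.X/.X.]-1 (2,0)[OO./X../XX.]-1 (2,2)[OO./X../.XX]-1
p2 O@[OOX/X../.X.]: (1,1)[OOX/XO./.X.]-1* (1,2)[OOX/X.O/.X.]-1 (2,0)[OOX/X../OX.]-1 (2,2)[OOX/X../.XO]-1
p3 X@[OOX/XO./.X.]: (1,2)[OOX/XOX/.X.]-1 (2,0)[OOX/XO./XX.]-1 (2,2)[OOX/XO./.XX]+1*
p4 O@[OOX/XO./.XX]: (1,2)[OOX/XOO/.XX]-1* (2,0)[OOX/XO./OXX]-1
p5 X@[OOX/XOO/.XX]: (2,0)[OOX/XOO/XXX]+1*
p6 O@[OOX/XOO/XXX] terminal -1; root [OO./X../.X.] d7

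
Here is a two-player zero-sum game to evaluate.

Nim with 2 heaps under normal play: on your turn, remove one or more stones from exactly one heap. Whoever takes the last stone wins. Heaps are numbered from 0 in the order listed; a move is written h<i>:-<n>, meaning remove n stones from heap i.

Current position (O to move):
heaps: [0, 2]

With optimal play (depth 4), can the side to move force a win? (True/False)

O winning at [(0,2)]: True

[(0,2)] O move#1: h1:-1:-1/(0,1), h1:-2:+1/(0,0)*
[(0,0)] end (terminal -1, X#2); searched (0,2) to 4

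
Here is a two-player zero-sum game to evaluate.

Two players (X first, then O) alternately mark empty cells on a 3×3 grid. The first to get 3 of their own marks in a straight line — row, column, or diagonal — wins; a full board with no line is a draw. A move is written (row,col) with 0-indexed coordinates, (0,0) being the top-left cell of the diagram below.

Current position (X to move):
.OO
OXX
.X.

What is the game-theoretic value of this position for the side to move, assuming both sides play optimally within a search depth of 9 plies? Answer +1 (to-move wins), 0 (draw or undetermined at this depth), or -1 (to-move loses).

ply 1, X at .OO/OXX/.X. | (0,0)=+0→XOO/OXX/.X.*; (2,0)=-1→.OO/OXX/XX.; (2,2)=-1→.OO/OXX/.XX
ply 2, O at XOO/OXX/.X. | (2,0)=-1→XOO/OXX/OX.; (2,2)=+0→XOO/OXX/.XO*
ply 3, X at XOO/OXX/.XO | (2,0)=+0→XOO/OXX/XXO*
ply 4: XOO/OXX/XXO is terminal +0 (O); from .OO/OXX/.X. depth 9

value(.OO/OXX/.X., X) = 0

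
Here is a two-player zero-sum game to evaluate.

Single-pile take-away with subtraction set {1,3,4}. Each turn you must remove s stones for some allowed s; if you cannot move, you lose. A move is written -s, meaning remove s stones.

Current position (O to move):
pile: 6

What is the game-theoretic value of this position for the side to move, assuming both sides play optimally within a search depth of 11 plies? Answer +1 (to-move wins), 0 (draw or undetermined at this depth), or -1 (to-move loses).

ply 1, O at 6 | -1=-1→5; -3=-1→3; -4=+1→2*
ply 2, X at 2 | -1=-1→1*
ply 3, O at 1 | -1=+1→0*
ply 4: 0 is terminal -1 (X); from 6 depth 11

value(6, O) = +1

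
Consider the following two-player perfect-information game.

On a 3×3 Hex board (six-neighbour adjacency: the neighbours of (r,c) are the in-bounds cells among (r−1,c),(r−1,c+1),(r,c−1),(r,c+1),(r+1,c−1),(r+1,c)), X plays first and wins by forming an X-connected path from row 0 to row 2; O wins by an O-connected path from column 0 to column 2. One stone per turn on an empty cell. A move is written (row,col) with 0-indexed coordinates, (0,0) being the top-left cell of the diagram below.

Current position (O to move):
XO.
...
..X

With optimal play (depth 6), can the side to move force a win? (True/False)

O winning at [XO./.../..X]: True

ply 1, O at XO./.../..X | (0,2)=-1→XOO/.../..X; (1,0)=-1→XO./O../..X; (1,1)=+1→XO./.O./..X*; (1,2)=-1→XO./..O/..X; (2,0)=-1→XO./.../O.X; (2,1)=-1→XO./.../.OX
ply 2, X at XO./.O./..X | (0,2)=-1→XOX/.O./..X*; (1,0)=-1→XO./XO./..X; (1,2)=-1→XO./.OX/..X; (2,0)=-1→XO./.O./X.X; (2,1)=-1→XO./.O./.XX
ply 3, O at XOX/.O./..X | (1,0)=-1→XOX/OO./..X; (1,2)=+1→XOX/.OO/..X*; (2,0)=-1→XOX/.O./O.X; (2,1)=-1→XOX/.O./.OX
ply 4, X at XOX/.OO/..X | (1,0)=-1→XOX/XOO/..X*; (2,0)=-1→XOX/.OO/X.X; (2,1)=-1→XOX/.OO/.XX
ply 5, O at XOX/XOO/..X | (2,0)=+1→XOX/XOO/O.X*; (2,1)=-1→XOX/XOO/.OX
ply 6: XOX/XOO/O.X is terminal -1 (X); from XO./.../..X depth 6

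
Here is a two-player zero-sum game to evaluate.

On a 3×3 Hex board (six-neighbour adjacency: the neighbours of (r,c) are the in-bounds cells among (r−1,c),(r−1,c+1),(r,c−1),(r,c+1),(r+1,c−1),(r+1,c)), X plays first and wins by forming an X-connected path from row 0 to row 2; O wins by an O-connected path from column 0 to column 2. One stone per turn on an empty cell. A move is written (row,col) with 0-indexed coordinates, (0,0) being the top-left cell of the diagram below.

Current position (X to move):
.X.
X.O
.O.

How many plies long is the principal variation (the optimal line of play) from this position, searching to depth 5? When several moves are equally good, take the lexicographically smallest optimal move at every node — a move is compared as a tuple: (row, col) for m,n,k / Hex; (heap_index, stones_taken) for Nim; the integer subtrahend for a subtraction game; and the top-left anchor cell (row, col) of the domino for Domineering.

PV length from [.X./X.O/.O.]: 1 ply

[.X./X.O/.O.] X move#1: (0,0):-1/XX./X.O/.O., (0,2):-1/.XX/X.O/.O., (1,1):-1/.X./XXO/.O., (2,0):+1/.X./X.O/XO.*, (2,2):-1/.X./X.O/.OX
[.X./X.O/XO.] end (terminal -1, O#2); searched .X./X.O/.O. to 5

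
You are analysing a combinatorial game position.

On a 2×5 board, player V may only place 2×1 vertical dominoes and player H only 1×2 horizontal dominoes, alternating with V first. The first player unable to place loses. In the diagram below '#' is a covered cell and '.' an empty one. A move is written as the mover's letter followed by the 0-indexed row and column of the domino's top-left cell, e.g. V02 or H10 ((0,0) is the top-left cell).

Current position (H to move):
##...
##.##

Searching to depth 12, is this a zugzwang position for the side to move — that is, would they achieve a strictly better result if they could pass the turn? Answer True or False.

zugzwang(##.../##.##, H) = False

ply 1, H at ##.../##.## | H02=+1→####./##.##*; H03=-1→##.##/##.##
ply 2: ####./##.## is terminal -1 (V); from ##.../##.## depth 12
suppose H passes — search the same position with V to move:
pass> ply 1, V at ##.../##.## | V02=-1→###../#####*
pass> ply 2, H at ###../##### | H03=+1→#####/#####*
pass> ply 3: #####/##### is terminal -1 (V); from ##.../##.## depth 12
for H: play +1, pass +1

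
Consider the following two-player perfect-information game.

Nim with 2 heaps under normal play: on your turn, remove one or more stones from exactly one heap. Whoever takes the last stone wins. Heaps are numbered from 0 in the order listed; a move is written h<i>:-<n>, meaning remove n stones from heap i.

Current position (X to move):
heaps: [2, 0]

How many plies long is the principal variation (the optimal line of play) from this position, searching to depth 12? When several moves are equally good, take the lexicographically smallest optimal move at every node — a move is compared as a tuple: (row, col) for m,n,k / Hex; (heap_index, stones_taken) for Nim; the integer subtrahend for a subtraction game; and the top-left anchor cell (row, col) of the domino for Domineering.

PV length from [(2,0)]: 1 ply

p1 X@[(2,0)]: h0:-1[(1,0)]-1 h0:-2[(0,0)]+1*
p2 O@[(0,0)] terminal -1; root [(2,0)] d12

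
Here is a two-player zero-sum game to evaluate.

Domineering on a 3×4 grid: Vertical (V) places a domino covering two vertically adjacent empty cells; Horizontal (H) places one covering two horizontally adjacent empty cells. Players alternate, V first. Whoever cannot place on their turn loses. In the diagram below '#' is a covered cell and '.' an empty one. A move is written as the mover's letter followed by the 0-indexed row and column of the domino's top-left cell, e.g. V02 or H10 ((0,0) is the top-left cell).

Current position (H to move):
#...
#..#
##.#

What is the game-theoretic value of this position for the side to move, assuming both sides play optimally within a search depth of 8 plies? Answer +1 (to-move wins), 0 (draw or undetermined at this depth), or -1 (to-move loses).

ply 1, H at #.../#..#/##.# | H01=-1→###./#..#/##.#; H02=-1→#.##/#..#/##.#; H11=+1→#.../####/##.#*
ply 2: #.../####/##.# is terminal -1 (V); from #.../#..#/##.# depth 8

value(#.../#..#/##.#, H) = +1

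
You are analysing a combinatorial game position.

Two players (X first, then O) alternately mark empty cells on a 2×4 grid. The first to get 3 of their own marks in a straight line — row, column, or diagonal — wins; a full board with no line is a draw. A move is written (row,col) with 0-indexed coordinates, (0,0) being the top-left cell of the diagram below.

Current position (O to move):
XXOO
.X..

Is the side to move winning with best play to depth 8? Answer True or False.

O winning at [XXOO/.X..]: False

ply 1, O at XXOO/.X.. | (1,0)=+0→XXOO/OX..*; (1,2)=+0→XXOO/.XO.; (1,3)=+0→XXOO/.X.O
ply 2, X at XXOO/OX.. | (1,2)=+0→XXOO/OXX.*; (1,3)=+0→XXOO/OX.X
ply 3, O at XXOO/OXX. | (1,3)=+0→XXOO/OXXO*
ply 4: XXOO/OXXO is terminal +0 (X); from XXOO/.X.. depth 8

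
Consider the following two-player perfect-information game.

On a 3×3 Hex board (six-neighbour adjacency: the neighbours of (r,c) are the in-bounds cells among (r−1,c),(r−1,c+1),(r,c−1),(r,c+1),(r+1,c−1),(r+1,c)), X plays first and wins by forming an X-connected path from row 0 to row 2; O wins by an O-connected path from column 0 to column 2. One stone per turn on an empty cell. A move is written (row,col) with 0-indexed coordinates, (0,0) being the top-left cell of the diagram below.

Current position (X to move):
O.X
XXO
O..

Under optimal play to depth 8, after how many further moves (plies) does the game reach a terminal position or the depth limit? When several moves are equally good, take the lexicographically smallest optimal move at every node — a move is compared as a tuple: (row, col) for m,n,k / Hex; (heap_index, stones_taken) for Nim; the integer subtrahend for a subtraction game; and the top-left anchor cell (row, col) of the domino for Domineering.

PV length from [O.X/XXO/O..]: 1 ply

p1 X@[O.X/XXO/O..]: (0,1)[OXX/XXO/O..]-1 (2,1)[O.X/XXO/OX.]+1* (2,2)[O.X/XXO/O.X]-1
p2 O@[O.X/XXO/OX.] terminal -1; root [O.X/XXO/O..] d8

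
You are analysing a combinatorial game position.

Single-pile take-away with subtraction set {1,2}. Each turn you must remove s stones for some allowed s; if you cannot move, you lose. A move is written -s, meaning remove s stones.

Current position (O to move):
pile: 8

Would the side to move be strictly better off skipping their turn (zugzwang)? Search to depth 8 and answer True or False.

zugzwang(8, O) = False

p1 O@[8]: -1[7]-1 -2[6]+1*
p2 X@[6]: -1[5]-1* -2[4]-1
p3 O@[5]: -1[4]-1 -2[3]+1*
p4 X@[3]: -1[2]-1* -2[1]-1
p5 O@[2]: -1[1]-1 -2[0]+1*
p6 X@[0] terminal -1; root [8] d8
suppose O passes — search the same position with X to move:
pass> p1 X@[8]: -1[7]-1 -2[6]+1*
pass> p2 O@[6]: -1[5]-1* -2[4]-1
pass> p3 X@[5]: -1[4]-1 -2[3]+1*
pass> p4 O@[3]: -1[2]-1* -2[1]-1
pass> p5 X@[2]: -1[1]-1 -2[0]+1*
pass> p6 O@[0] terminal -1; root [8] d8
for O: play +1, pass -1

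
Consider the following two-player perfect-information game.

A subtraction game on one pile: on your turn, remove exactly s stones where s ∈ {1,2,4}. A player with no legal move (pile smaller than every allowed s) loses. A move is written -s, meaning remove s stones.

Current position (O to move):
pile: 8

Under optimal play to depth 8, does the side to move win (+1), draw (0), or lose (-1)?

value(8, O) = +1

ply 1, O at 8 | -1=-1→7; -2=+1→6*; -4=-1→4
ply 2, X at 6 | -1=-1→5*; -2=-1→4; -4=-1→2
ply 3, O at 5 | -1=-1→4; -2=+1→3*; -4=-1→1
ply 4, X at 3 | -1=-1→2*; -2=-1→1
ply 5, O at 2 | -1=-1→1; -2=+1→0*
ply 6: 0 is terminal -1 (X); from 8 depth 8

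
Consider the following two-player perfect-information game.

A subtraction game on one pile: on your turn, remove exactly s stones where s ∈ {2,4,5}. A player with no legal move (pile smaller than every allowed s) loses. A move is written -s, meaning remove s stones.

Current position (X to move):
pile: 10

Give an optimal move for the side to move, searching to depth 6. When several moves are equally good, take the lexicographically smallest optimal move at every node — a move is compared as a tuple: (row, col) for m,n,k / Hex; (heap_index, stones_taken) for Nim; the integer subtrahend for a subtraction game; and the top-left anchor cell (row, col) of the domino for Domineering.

X's best at [10]: -2

p1 X@[10]: -2[8]+1* -4[6]-1 -5[5]-1
p2 O@[8]: -2[6]-1* -4[4]-1 -5[3]-1
p3 X@[6]: -2[4]-1 -4[2]-1 -5[1]+1*
p4 O@[1] terminal -1; root [10] d6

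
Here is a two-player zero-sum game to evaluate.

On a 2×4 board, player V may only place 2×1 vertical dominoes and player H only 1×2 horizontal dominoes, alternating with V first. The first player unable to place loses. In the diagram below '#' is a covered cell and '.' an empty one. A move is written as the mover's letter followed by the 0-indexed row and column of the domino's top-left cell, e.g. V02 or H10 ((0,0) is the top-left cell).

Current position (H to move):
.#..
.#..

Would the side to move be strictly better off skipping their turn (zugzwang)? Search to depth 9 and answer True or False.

zugzwang(.#../.#.., H) = False

[.#../.#..] H move#1: H02:+1/.###/.#..*, H12:+1/.#../.###
[.###/.#..] V move#2: V00:-1/####/##..*
[####/##..] H move#3: H12:+1/####/####*
[####/####] end (terminal -1, V#4); searched .#../.#.. to 9
pass branch (V moves first from the same position):
  | [.#../.#..] V move#1: V00:-1/##../##.., V02:+1/.##./.##.*, V03:+1/.#.#/.#.#
  | [.##./.##.] end (terminal -1, H#2); searched .#../.#.. to 9
H moving scores +1; H passing scores -1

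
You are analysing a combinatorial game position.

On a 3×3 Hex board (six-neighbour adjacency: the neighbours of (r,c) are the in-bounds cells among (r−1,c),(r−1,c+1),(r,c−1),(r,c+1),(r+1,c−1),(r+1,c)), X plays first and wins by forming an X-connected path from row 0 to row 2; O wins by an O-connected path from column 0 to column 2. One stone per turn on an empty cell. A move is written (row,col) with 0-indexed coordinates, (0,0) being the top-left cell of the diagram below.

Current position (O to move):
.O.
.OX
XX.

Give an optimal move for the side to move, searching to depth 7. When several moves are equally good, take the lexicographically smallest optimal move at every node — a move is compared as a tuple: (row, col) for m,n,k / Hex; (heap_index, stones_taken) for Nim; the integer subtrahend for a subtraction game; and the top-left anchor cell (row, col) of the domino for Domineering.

p1 O@[.O./.OX/XX.]: (0,0)[OO./.OX/XX.]-1 (0,2)[.OO/.OX/XX.]+1* (1,0)[.O./OOX/XX.]-1 (2,2)[.O./.OX/XXO]-1
p2 X@[.OO/.OX/XX.]: (0,0)[XOO/.OX/XX.]-1* (1,0)[.OO/XOX/XX.]-1 (2,2)[.OO/.OX/XXX]-1
p3 O@[XOO/.OX/XX.]: (1,0)[XOO/OOX/XX.]+1* (2,2)[XOO/.OX/XXO]-1
p4 X@[XOO/OOX/XX.] terminal -1; root [.O./.OX/XX.] d7

O's best at [.O./.OX/XX.]: (0,2)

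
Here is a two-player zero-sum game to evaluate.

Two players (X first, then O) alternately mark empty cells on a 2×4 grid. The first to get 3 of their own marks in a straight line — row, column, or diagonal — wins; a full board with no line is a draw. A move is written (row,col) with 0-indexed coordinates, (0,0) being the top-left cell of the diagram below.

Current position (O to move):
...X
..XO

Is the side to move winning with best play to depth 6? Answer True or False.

O winning at [...X/..XO]: False

ply 1, O at ...X/..XO | (0,0)=+0→O..X/..XO*; (0,1)=+0→.O.X/..XO; (0,2)=+0→..OX/..XO; (1,0)=+0→...X/O.XO; (1,1)=+0→...X/.OXO
ply 2, X at O..X/..XO | (0,1)=+0→OX.X/..XO*; (0,2)=+0→O.XX/..XO; (1,0)=+0→O..X/X.XO; (1,1)=+0→O..X/.XXO
ply 3, O at OX.X/..XO | (0,2)=+0→OXOX/..XO*; (1,0)=-1→OX.X/O.XO; (1,1)=-1→OX.X/.OXO
ply 4, X at OXOX/..XO | (1,0)=+0→OXOX/X.XO*; (1,1)=+0→OXOX/.XXO
ply 5, O at OXOX/X.XO | (1,1)=+0→OXOX/XOXO*
ply 6: OXOX/XOXO is terminal +0 (X); from ...X/..XO depth 6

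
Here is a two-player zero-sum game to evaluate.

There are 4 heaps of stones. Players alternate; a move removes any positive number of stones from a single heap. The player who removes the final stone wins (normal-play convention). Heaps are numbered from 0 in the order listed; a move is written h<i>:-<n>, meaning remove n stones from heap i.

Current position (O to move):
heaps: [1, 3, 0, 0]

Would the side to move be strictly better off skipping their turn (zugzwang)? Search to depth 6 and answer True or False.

p1 O@[(1,3,0,0)]: h0:-1[(0,3,0,0)]-1 h1:-1[(1,2,0,0)]-1 h1:-2[(1,1,0,0)]+1* h1:-3[(1,0,0,0)]-1
p2 X@[(1,1,0,0)]: h0:-1[(0,1,0,0)]-1* h1:-1[(1,0,0,0)]-1
p3 O@[(0,1,0,0)]: h1:-1[(0,0,0,0)]+1*
p4 X@[(0,0,0,0)] terminal -1; root [(1,3,0,0)] d6
suppose O passes — search the same position with X to move:
pass> p1 X@[(1,3,0,0)]: h0:-1[(0,3,0,0)]-1 h1:-1[(1,2,0,0)]-1 h1:-2[(1,1,0,0)]+1* h1:-3[(1,0,0,0)]-1
pass> p2 O@[(1,1,0,0)]: h0:-1[(0,1,0,0)]-1* h1:-1[(1,0,0,0)]-1
pass> p3 X@[(0,1,0,0)]: h1:-1[(0,0,0,0)]+1*
pass> p4 O@[(0,0,0,0)] terminal -1; root [(1,3,0,0)] d6
for O: play +1, pass -1

zugzwang((1,3,0,0), O) = False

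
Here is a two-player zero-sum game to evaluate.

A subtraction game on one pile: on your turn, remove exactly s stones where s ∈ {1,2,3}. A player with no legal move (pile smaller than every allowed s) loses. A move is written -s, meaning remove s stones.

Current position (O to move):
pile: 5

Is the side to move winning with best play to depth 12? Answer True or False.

p1 O@[5]: -1[4]+1* -2[3]-1 -3[2]-1
p2 X@[4]: -1[3]-1* -2[2]-1 -3[1]-1
p3 O@[3]: -1[2]-1 -2[1]-1 -3[0]+1*
p4 X@[0] terminal -1; root [5] d12

O winning at [5]: True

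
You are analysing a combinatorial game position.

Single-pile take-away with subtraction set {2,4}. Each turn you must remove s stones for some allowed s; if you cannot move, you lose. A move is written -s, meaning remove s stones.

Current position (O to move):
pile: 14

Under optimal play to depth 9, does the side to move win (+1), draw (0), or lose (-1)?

value(14, O) = +1

[14] O move#1: -2:+1/12*, -4:-1/10
[12] X move#2: -2:-1/10*, -4:-1/8
[10] O move#3: -2:-1/8, -4:+1/6*
[6] X move#4: -2:-1/4*, -4:-1/2
[4] O move#5: -2:-1/2, -4:+1/0*
[0] end (terminal -1, X#6); searched 14 to 9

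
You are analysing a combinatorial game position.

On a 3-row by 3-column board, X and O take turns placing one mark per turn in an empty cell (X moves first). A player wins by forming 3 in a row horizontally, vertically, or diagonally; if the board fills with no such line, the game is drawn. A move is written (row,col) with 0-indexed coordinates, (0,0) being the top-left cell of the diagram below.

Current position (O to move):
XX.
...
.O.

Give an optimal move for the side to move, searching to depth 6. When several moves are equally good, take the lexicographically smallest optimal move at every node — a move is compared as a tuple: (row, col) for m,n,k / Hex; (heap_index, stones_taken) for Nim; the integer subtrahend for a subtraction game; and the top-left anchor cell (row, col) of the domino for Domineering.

O's best at [XX./.../.O.]: (0,2)

[XX./.../.O.] O move#1: (0,2):+0/XXO/.../.O.*, (1,0):-1/XX./O../.O., (1,1):-1/XX./.O./.O., (1,2):-1/XX./..O/.O., (2,0):-1/XX./.../OO., (2,2):-1/XX./.../.OO
[XXO/.../.O.] X move#2: (1,0):-1/XXO/X../.O., (1,1):-1/XXO/.X./.O., (1,2):-1/XXO/..X/.O., (2,0):+0/XXO/.../XO.*, (2,2):+0/XXO/.../.OX
[XXO/.../XO.] O move#3: (1,0):+0/XXO/O../XO.*, (1,1):-1/XXO/.O./XO., (1,2):-1/XXO/..O/XO., (2,2):-1/XXO/.../XOO
[XXO/O../XO.] X move#4: (1,1):+0/XXO/OX./XO.*, (1,2):+0/XXO/O.X/XO., (2,2):+0/XXO/O../XOX
[XXO/OX./XO.] O move#5: (1,2):-1/XXO/OXO/XO., (2,2):+0/XXO/OX./XOO*
[XXO/OX./XOO] X move#6: (1,2):+0/XXO/OXX/XOO*
[XXO/OXX/XOO] end (terminal +0, O#7); searched XX./.../.O. to 6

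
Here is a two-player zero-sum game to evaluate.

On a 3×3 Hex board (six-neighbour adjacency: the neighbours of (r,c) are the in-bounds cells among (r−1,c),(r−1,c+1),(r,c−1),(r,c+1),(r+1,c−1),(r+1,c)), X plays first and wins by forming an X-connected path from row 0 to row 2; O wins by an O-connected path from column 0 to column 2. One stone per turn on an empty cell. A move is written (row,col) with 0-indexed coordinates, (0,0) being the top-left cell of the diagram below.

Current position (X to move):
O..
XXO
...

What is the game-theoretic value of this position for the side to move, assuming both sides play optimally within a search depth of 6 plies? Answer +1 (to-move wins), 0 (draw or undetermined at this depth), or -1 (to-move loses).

value(O../XXO/..., X) = +1

[O../XXO/...] X move#1: (0,1):+1/OX./XXO/...*, (0,2):+1/O.X/XXO/..., (2,0):+1/O../XXO/X.., (2,1):+1/O../XXO/.X., (2,2):+1/O../XXO/..X
[OX./XXO/...] O move#2: (0,2):-1/OXO/XXO/...*, (2,0):-1/OX./XXO/O.., (2,1):-1/OX./XXO/.O., (2,2):-1/OX./XXO/..O
[OXO/XXO/...] X move#3: (2,0):+1/OXO/XXO/X..*, (2,1):+1/OXO/XXO/.X., (2,2):+1/OXO/XXO/..X
[OXO/XXO/X..] end (terminal -1, O#4); searched O../XXO/... to 6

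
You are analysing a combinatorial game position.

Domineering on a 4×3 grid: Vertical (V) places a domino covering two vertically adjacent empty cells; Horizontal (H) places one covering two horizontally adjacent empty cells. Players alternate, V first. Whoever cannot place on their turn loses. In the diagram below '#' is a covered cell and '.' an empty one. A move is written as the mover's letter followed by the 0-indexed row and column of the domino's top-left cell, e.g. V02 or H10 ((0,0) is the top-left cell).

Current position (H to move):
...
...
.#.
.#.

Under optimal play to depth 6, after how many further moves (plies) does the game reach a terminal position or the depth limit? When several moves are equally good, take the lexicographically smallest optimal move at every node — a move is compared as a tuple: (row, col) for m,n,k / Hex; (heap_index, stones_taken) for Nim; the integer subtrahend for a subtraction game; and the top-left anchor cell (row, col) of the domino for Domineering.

[.../.../.#./.#.] H move#1: H00:-1/##./.../.#./.#.*, H01:-1/.##/.../.#./.#., H10:-1/.../##./.#./.#., H11:-1/.../.##/.#./.#.
[##./.../.#./.#.] V move#2: V02:+1/###/..#/.#./.#.*, V10:+1/##./#../##./.#., V12:+1/##./..#/.##/.#., V20:+1/##./.../##./##., V22:+1/##./.../.##/.##
[###/..#/.#./.#.] H move#3: H10:-1/###/###/.#./.#.*
[###/###/.#./.#.] V move#4: V20:+1/###/###/##./##.*, V22:+1/###/###/.##/.##
[###/###/##./##.] end (terminal -1, H#5); searched .../.../.#./.#. to 6

PV length from [.../.../.#./.#.]: 4 plies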